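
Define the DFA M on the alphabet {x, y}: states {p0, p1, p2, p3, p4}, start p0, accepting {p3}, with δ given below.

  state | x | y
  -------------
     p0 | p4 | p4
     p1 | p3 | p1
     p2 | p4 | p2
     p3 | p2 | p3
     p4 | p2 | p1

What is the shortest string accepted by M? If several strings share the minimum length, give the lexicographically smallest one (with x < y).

A breadth-first search from p0 reaches an accepting state first via the path p0 → p4 → p1 → p3 on input xyx.
No string of length < 3 is accepted (BFS exhausts all shorter strings without reaching an accepting state), and xyx is the lexicographically least accepting string of length 3.

xyx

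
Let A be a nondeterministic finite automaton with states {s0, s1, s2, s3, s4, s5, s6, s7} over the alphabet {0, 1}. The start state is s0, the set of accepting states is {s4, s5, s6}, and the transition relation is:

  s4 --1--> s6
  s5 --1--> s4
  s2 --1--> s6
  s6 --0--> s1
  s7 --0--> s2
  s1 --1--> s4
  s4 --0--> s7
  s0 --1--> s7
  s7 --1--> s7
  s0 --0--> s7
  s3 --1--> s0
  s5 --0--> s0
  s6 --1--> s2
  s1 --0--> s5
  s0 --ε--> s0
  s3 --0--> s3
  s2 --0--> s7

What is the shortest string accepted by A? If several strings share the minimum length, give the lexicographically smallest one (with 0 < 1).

001

A breadth-first search from s0 reaches an accepting state first via the path s0 → s7 → s2 → s6 on input 001.
No string of length < 3 is accepted (BFS exhausts all shorter strings without reaching an accepting state), and 001 is the lexicographically least accepting string of length 3.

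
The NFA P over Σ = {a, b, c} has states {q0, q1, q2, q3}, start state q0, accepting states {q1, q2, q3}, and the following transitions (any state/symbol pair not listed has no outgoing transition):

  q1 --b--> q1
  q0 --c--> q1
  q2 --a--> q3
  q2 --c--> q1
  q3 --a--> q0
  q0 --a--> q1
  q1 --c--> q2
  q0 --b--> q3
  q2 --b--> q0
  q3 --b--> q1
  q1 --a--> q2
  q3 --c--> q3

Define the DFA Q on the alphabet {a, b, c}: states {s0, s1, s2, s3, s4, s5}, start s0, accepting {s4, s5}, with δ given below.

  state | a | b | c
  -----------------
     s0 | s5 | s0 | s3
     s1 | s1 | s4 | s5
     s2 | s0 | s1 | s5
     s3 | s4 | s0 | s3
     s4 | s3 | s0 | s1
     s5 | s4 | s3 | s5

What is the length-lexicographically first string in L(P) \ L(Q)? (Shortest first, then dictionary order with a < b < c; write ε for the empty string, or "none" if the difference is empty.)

b

The string b is accepted by P but not by Q.
No shorter string lies in the difference, and b is the lexicographically first length-1 string in L(P) \ L(Q).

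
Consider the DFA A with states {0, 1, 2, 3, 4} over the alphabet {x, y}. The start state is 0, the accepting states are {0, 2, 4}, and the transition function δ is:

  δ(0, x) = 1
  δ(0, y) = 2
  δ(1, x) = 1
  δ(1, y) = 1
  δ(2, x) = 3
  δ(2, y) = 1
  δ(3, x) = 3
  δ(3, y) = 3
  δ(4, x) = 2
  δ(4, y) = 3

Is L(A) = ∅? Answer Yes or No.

No

The empty string ε is accepted: the run 0 ends in the accepting state 0.
Since at least one string is accepted, L(A) is not empty.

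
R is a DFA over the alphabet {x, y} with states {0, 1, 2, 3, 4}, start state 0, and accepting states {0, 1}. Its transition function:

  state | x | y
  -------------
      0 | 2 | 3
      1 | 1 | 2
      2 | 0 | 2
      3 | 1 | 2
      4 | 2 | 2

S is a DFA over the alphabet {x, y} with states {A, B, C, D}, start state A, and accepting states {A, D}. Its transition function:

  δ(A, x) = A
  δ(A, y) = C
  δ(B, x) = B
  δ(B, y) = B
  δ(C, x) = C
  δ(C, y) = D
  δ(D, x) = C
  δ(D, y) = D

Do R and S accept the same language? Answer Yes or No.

No

The string yx is accepted by R but rejected by S.
So L(R) ≠ L(S).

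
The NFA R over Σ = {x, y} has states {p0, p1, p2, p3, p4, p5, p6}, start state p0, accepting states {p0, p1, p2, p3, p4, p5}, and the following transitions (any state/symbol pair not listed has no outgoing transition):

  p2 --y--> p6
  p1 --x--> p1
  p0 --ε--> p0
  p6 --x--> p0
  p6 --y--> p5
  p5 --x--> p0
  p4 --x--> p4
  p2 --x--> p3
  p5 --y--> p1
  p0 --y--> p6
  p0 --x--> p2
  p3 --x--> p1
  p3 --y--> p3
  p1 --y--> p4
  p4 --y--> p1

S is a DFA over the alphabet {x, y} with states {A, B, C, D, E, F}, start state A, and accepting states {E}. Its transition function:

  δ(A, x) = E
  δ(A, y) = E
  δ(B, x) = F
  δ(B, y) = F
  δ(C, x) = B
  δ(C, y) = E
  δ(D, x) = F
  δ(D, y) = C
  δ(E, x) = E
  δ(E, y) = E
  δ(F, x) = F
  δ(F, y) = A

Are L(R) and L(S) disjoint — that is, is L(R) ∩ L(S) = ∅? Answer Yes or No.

The string x is accepted by both R and S.
Hence L(R) ∩ L(S) ≠ ∅.

No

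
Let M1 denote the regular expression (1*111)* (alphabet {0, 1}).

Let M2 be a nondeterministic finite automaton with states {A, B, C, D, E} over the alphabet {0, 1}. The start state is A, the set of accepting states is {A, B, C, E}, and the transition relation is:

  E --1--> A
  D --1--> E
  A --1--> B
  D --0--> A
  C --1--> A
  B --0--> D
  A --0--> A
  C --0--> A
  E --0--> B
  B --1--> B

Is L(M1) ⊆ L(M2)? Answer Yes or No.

Converting the expression M1 to a DFA (subset construction, then merging equivalent states) gives the minimal DFA with states {r0, r1, r2, r3, r4}, start state r0, accepting states {r0, r4} and transitions r0: 0→r1, 1→r2; r1: 0→r1, 1→r1; r2: 0→r1, 1→r3; r3: 0→r1, 1→r4; r4: 0→r1, 1→r4.
Exploring the product automaton M1 × M2 from the start pair (r0, A), following both machines on each input symbol, reaches 8 state pairs: (r0, A), (r1, A), (r2, B), (r1, B), (r1, D), (r3, B), (r1, E), (r4, B).
M1 accepts in {r0, r4} and M2 accepts in {A, B, C, E}. The reachable pairs whose M1-component is accepting are (r0, A), (r4, B); in each of them the M2-component is accepting too, so the product for L(M1) \ L(M2) (M1-component accepting, M2-component rejecting) has no reachable accepting pair and the difference is empty.
Hence every string in L(M1) is also in L(M2).

Yes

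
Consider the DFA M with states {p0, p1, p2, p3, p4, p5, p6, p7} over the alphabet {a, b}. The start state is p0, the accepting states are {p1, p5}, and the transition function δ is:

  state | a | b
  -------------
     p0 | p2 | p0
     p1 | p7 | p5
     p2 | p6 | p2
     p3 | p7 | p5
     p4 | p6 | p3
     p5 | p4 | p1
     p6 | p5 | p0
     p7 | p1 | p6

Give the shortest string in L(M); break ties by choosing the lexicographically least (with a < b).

A breadth-first search from p0 reaches an accepting state first via the path p0 → p2 → p6 → p5 on input aaa.
No string of length < 3 is accepted (BFS exhausts all shorter strings without reaching an accepting state), and aaa is the lexicographically least accepting string of length 3.

aaa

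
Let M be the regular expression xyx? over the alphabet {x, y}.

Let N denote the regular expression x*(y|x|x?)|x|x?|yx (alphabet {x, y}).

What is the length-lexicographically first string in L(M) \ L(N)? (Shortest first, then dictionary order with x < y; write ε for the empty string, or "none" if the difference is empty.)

xyx

The string xyx is accepted by M but not by N.
No shorter string lies in the difference, and xyx is the lexicographically first length-3 string in L(M) \ L(N).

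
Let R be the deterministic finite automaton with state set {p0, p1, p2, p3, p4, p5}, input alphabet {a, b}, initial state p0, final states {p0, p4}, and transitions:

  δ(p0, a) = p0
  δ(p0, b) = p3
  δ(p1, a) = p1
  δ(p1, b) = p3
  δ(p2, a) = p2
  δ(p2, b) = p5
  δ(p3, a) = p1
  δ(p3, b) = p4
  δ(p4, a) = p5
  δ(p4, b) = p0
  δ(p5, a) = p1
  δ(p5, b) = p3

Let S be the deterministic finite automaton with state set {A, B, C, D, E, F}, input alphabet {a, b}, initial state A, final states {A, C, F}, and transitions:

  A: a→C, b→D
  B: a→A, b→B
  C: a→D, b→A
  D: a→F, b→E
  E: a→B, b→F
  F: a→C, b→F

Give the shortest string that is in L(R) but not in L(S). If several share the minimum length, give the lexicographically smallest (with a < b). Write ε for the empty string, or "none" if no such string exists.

aa

The string aa is accepted by R but not by S.
No shorter string lies in the difference, and aa is the lexicographically first length-2 string in L(R) \ L(S).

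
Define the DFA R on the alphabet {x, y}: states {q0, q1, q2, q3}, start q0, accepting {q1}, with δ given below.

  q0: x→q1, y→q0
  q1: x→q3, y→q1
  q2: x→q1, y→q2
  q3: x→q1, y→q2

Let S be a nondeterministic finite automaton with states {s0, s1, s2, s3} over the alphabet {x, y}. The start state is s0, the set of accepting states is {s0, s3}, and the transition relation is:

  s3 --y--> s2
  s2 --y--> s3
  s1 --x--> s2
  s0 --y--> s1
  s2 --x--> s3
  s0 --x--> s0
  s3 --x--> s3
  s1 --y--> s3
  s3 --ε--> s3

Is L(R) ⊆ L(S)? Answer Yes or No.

No

The string xy is in L(R) but not in L(S).
So L(R) ⊄ L(S).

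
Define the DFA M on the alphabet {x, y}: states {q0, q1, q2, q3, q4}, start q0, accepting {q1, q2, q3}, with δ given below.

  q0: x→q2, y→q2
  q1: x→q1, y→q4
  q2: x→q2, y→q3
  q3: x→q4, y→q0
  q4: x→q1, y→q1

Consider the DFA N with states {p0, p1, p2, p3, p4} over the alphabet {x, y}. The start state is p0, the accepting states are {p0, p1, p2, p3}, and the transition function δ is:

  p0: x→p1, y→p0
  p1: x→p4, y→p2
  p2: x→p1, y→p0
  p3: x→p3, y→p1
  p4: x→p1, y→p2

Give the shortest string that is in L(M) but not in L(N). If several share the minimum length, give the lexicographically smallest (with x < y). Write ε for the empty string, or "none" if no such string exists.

The string xx is accepted by M but not by N.
No shorter string lies in the difference, and xx is the lexicographically first length-2 string in L(M) \ L(N).

xx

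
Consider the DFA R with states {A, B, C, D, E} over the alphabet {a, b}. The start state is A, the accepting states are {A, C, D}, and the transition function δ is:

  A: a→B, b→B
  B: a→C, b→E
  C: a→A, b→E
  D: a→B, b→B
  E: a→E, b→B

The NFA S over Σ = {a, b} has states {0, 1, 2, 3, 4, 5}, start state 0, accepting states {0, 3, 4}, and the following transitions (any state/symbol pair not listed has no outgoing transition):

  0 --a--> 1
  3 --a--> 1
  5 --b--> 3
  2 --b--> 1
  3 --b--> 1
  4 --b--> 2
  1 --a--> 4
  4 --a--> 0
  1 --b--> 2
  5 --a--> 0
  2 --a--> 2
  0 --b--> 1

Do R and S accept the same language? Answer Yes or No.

Exploring the product automaton R × S from the start pair (A, 0), following both machines on each input symbol, reaches 4 state pairs: (A, 0), (B, 1), (C, 4), (E, 2).
R accepts in {A, C, D} and S accepts in {0, 3, 4}. In every reachable pair the two components are either both accepting — (A, 0), (C, 4) — or both non-accepting, so no string is accepted by exactly one of the machines: L(R) \ L(S) and L(S) \ L(R) are both empty.
Hence every string is accepted by R iff it is accepted by S, and the two languages coincide.

Yes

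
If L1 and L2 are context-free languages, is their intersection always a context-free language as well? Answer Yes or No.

{aⁿbⁿcᵐ : m,n≥0} and {aᵐbⁿcⁿ : m,n≥0} are both context-free, but their intersection {aⁿbⁿcⁿ : n≥0} is not (pumping lemma).

No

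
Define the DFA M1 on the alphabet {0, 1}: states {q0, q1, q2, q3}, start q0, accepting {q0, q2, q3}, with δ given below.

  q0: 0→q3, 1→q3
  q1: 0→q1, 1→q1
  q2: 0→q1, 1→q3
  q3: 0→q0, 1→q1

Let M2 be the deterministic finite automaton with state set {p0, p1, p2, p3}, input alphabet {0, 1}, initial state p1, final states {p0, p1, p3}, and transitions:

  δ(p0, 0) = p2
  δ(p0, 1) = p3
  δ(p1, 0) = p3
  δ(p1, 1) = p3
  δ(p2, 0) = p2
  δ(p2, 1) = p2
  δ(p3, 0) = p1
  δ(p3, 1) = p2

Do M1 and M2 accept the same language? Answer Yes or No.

Exploring the product automaton M1 × M2 from the start pair (q0, p1), following both machines on each input symbol, reaches 3 state pairs: (q0, p1), (q3, p3), (q1, p2).
M1 accepts in {q0, q2, q3} and M2 accepts in {p0, p1, p3}. In every reachable pair the two components are either both accepting — (q0, p1), (q3, p3) — or both non-accepting, so no string is accepted by exactly one of the machines: L(M1) \ L(M2) and L(M2) \ L(M1) are both empty.
Hence every string is accepted by M1 iff it is accepted by M2, and the two languages coincide.

Yes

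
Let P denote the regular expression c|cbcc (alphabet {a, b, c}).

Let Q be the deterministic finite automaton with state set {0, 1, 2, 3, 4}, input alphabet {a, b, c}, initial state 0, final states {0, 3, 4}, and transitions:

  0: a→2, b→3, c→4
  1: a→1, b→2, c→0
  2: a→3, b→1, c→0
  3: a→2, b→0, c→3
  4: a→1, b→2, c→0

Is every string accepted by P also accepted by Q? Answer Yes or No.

Converting the expression P to a DFA (subset construction, then merging equivalent states) gives the minimal DFA with states {p0, p1, p2, p3, p4, p5}, start state p0, accepting states {p2, p5} and transitions p0: a→p1, b→p1, c→p2; p1: a→p1, b→p1, c→p1; p2: a→p1, b→p3, c→p1; p3: a→p1, b→p1, c→p4; p4: a→p1, b→p1, c→p5; p5: a→p1, b→p1, c→p1.
Exploring the product automaton P × Q from the start pair (p0, 0), following both machines on each input symbol, reaches 10 state pairs: (p0, 0), (p1, 2), (p1, 3), (p2, 4), (p1, 1), (p1, 0), (p3, 2), (p1, 4), (p4, 0), (p5, 4).
P accepts in {p2, p5} and Q accepts in {0, 3, 4}. The reachable pairs whose P-component is accepting are (p2, 4), (p5, 4); in each of them the Q-component is accepting too, so the product for L(P) \ L(Q) (P-component accepting, Q-component rejecting) has no reachable accepting pair and the difference is empty.
Hence every string in L(P) is also in L(Q).

Yes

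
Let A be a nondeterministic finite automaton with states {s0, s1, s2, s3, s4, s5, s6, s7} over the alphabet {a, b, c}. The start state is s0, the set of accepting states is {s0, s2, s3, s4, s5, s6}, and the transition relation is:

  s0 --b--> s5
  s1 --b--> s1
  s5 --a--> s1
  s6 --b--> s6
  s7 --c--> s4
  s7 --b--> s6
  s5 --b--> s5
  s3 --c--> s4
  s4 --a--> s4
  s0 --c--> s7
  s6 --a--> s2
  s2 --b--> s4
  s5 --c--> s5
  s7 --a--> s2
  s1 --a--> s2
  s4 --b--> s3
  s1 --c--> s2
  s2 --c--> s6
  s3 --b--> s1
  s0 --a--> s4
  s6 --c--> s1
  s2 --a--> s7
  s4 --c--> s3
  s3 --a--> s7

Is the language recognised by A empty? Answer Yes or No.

The empty string ε is accepted: the run s0 ends in the accepting state s0.
Since at least one string is accepted, L(A) is not empty.

No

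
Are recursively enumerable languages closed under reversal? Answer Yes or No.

Yes

Reverse the input and run the recogniser for L on it; this accepts exactly Lᴿ.
So the recursively enumerable languages are closed under reversal.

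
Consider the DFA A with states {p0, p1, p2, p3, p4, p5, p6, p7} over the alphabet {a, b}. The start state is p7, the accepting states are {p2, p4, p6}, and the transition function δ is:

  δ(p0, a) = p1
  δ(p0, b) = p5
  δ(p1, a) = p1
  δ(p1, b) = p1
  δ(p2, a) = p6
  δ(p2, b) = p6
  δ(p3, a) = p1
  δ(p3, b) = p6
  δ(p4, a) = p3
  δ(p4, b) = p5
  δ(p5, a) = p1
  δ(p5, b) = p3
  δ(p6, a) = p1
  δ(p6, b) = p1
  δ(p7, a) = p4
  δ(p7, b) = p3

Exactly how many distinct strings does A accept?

The useful subgraph on states {p3, p4, p5, p6, p7} is acyclic, so L(A) is finite; the longest accepting path visits 5 useful states, giving maximum string length 4.
Counting accepting paths from p7 by length: 1 of length 1, 1 of length 2, 1 of length 3, 1 of length 4. Total 4.

4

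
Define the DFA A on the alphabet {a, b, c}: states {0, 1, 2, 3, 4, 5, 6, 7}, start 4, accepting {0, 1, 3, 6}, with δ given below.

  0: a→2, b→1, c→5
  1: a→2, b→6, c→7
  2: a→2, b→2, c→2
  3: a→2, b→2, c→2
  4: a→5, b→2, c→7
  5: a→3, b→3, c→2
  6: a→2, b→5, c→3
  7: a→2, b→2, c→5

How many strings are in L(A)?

4

The useful subgraph on states {3, 4, 5, 7} is acyclic, so L(A) is finite; the longest accepting path visits 4 useful states, giving maximum string length 3.
Counting accepting paths from 4 by length: 2 of length 2, 2 of length 3. Total 4.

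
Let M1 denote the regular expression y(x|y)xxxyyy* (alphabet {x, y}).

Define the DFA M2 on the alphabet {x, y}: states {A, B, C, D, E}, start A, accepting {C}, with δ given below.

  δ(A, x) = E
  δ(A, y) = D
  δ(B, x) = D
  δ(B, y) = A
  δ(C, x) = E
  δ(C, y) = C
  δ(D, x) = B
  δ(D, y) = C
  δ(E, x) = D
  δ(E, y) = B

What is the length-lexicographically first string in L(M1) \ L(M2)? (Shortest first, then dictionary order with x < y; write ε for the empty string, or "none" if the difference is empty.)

The string yyxxxyy is accepted by M1 but not by M2.
No shorter string lies in the difference, and yyxxxyy is the lexicographically first length-7 string in L(M1) \ L(M2).

yyxxxyy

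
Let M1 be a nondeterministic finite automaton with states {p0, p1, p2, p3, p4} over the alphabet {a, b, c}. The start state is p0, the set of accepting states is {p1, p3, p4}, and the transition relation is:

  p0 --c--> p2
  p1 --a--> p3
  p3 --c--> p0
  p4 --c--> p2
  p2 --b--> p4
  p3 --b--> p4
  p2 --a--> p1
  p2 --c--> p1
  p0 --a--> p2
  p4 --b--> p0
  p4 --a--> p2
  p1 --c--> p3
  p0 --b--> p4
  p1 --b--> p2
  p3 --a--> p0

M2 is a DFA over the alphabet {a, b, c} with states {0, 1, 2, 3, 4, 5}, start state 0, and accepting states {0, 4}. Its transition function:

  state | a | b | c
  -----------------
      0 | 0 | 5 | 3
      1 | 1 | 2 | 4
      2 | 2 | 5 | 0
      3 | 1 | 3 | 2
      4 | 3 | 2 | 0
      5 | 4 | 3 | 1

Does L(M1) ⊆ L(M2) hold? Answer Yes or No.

No

The string b is in L(M1) but not in L(M2).
So L(M1) ⊄ L(M2).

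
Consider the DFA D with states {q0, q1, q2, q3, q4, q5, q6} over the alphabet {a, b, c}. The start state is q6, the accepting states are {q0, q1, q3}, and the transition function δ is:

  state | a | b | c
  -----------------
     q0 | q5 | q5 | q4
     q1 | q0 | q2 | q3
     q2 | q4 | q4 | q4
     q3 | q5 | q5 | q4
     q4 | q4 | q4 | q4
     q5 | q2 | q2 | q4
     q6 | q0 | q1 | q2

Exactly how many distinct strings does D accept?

The useful subgraph on states {q0, q1, q3, q6} is acyclic, so L(D) is finite; the longest accepting path visits 3 useful states, giving maximum string length 2.
Counting accepting paths from q6 by length: 2 of length 1, 2 of length 2. Total 4.

4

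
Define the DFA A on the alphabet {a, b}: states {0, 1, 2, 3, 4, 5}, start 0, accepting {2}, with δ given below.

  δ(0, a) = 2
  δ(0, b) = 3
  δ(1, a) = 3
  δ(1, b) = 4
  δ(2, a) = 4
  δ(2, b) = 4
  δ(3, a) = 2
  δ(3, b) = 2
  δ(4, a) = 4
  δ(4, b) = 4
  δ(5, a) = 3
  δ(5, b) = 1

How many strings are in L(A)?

The useful subgraph on states {0, 2, 3} is acyclic, so L(A) is finite; the longest accepting path visits 3 useful states, giving maximum string length 2.
Counting accepting paths from 0 by length: 1 of length 1, 2 of length 2. Total 3.

3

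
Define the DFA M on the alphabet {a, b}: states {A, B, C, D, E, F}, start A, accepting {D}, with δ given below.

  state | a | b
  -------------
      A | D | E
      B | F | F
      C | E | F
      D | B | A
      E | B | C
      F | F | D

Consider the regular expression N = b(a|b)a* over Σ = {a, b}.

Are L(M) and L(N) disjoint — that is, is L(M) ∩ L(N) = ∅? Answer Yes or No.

Yes

Converting the expression N to a DFA (subset construction, then merging equivalent states) gives the minimal DFA with states {n0, n1, n2, n3}, start state n0, accepting states {n3} and transitions n0: a→n1, b→n2; n1: a→n1, b→n1; n2: a→n3, b→n3; n3: a→n3, b→n1.
Exploring the product automaton M × N from the start pair (A, n0), following both machines on each input symbol, reaches 12 state pairs: (A, n0), (D, n1), (E, n2), (B, n1), (A, n1), (B, n3), (C, n3), (F, n1), (E, n1), (F, n3), (E, n3), (C, n1).
M accepts in {D} and N accepts in {n3}; no reachable pair has both components accepting, so no string drives both machines to acceptance simultaneously and L(M) ∩ L(N) = ∅.
So no string is accepted by both, and the intersection is empty.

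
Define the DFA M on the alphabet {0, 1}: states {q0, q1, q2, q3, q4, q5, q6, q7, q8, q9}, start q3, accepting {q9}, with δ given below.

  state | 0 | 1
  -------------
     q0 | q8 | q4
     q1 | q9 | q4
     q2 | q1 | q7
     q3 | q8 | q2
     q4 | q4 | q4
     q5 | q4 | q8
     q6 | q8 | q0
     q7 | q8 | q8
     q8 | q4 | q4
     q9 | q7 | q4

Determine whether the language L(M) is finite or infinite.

The useful states (reachable from q3 and able to reach an accepting state) are {q1, q2, q3, q9}.
Restricted to these states the transition graph has no cycle, so every accepting path has bounded length and L is finite.

finite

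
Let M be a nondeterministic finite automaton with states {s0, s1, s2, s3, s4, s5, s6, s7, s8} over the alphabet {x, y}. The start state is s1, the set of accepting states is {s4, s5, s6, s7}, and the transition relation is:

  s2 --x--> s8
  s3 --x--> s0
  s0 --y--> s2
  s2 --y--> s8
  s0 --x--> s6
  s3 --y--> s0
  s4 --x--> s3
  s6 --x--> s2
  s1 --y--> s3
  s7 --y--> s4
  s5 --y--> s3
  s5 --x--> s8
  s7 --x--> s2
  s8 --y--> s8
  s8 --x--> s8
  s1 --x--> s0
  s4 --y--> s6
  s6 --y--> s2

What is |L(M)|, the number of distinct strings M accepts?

The useful subgraph on states {s0, s1, s3, s6} is acyclic, so L(M) is finite; the longest accepting path visits 4 useful states, giving maximum string length 3.
Counting accepting paths from s1 by length: 1 of length 2, 2 of length 3. Total 3.

3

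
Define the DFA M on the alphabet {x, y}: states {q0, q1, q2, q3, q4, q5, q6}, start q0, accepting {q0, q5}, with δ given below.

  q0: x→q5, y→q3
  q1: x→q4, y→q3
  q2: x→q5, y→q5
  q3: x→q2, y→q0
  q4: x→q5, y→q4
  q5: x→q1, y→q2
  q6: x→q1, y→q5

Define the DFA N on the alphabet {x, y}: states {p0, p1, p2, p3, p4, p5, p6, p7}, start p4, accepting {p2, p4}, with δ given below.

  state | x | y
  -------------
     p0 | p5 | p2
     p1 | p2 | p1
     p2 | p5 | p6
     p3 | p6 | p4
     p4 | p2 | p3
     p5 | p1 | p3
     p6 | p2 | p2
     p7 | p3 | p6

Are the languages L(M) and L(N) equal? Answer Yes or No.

Exploring the product automaton M × N from the start pair (q0, p4), following both machines on each input symbol, reaches 6 state pairs: (q0, p4), (q5, p2), (q3, p3), (q1, p5), (q2, p6), (q4, p1).
M accepts in {q0, q5} and N accepts in {p2, p4}. In every reachable pair the two components are either both accepting — (q0, p4), (q5, p2) — or both non-accepting, so no string is accepted by exactly one of the machines: L(M) \ L(N) and L(N) \ L(M) are both empty.
Hence every string is accepted by M iff it is accepted by N, and the two languages coincide.

Yes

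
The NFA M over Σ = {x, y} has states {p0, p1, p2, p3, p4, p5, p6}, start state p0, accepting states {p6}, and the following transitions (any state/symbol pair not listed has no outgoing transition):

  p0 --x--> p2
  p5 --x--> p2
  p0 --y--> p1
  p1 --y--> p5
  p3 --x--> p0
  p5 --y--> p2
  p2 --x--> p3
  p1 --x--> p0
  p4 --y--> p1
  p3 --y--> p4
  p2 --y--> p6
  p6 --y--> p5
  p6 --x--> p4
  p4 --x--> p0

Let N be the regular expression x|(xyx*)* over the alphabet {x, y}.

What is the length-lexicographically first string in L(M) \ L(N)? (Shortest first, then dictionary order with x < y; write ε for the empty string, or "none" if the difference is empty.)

yxxy

The string yxxy is accepted by M but not by N.
No shorter string lies in the difference, and yxxy is the lexicographically first length-4 string in L(M) \ L(N).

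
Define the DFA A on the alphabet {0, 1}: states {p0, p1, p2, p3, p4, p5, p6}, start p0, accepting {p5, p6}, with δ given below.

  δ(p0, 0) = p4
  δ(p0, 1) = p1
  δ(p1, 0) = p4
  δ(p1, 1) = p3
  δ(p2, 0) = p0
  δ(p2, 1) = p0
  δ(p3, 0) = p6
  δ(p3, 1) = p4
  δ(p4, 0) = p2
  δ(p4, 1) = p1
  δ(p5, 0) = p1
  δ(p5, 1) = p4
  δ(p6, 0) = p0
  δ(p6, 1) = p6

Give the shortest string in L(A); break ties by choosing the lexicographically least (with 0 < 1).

A breadth-first search from p0 reaches an accepting state first via the path p0 → p1 → p3 → p6 on input 110.
No string of length < 3 is accepted (BFS exhausts all shorter strings without reaching an accepting state), and 110 is the lexicographically least accepting string of length 3.

110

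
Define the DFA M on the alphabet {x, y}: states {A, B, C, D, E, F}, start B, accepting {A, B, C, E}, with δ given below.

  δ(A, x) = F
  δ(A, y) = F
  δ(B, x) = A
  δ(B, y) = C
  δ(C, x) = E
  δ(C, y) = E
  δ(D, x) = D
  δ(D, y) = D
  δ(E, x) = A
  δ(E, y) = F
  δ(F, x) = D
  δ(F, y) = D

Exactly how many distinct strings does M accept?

The useful subgraph on states {A, B, C, E} is acyclic, so L(M) is finite; the longest accepting path visits 4 useful states, giving maximum string length 3.
Counting accepting paths from B by length: 1 of length 0, 2 of length 1, 2 of length 2, 2 of length 3. Total 7.

7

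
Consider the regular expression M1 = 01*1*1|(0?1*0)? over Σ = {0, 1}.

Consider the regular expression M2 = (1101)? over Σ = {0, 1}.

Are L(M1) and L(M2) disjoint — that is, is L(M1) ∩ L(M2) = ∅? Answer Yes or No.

The empty string ε is accepted by both M1 and M2.
Hence L(M1) ∩ L(M2) ≠ ∅.

No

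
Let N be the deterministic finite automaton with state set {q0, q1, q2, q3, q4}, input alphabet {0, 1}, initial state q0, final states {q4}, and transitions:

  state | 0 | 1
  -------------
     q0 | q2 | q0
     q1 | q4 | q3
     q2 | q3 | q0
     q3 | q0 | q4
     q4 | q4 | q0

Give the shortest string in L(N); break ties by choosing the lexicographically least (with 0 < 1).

001

A breadth-first search from q0 reaches an accepting state first via the path q0 → q2 → q3 → q4 on input 001.
No string of length < 3 is accepted (BFS exhausts all shorter strings without reaching an accepting state), and 001 is the lexicographically least accepting string of length 3.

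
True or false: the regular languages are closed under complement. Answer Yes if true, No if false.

Take a complete DFA for L and swap accepting and non-accepting states; the resulting DFA accepts exactly Σ* \ L.
So the regular languages are closed under complement.

Yes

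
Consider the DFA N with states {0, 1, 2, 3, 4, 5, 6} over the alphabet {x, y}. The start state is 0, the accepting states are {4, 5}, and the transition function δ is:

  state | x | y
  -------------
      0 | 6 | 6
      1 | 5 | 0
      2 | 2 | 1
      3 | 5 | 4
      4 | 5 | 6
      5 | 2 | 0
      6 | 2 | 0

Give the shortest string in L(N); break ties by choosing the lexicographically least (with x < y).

A breadth-first search from 0 reaches an accepting state first via the path 0 → 6 → 2 → 1 → 5 on input xxyx.
No string of length < 4 is accepted (BFS exhausts all shorter strings without reaching an accepting state), and xxyx is the lexicographically least accepting string of length 4.

xxyx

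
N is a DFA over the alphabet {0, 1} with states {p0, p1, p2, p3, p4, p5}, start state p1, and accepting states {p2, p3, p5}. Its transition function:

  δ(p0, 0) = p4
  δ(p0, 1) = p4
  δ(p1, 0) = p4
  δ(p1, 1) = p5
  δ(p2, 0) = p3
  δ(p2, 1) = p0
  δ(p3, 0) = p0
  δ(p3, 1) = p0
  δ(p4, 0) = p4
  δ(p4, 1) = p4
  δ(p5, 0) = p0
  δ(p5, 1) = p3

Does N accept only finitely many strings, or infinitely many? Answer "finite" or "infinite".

The useful states (reachable from p1 and able to reach an accepting state) are {p1, p3, p5}.
Restricted to these states the transition graph has no cycle, so every accepting path has bounded length and L is finite.

finite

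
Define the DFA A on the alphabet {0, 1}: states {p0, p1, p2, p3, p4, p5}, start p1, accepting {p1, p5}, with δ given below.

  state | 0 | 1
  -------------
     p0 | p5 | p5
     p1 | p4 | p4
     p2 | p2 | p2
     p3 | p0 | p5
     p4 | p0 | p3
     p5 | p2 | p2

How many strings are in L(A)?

11

The useful subgraph on states {p0, p1, p3, p4, p5} is acyclic, so L(A) is finite; the longest accepting path visits 5 useful states, giving maximum string length 4.
Counting accepting paths from p1 by length: 1 of length 0, 6 of length 3, 4 of length 4. Total 11.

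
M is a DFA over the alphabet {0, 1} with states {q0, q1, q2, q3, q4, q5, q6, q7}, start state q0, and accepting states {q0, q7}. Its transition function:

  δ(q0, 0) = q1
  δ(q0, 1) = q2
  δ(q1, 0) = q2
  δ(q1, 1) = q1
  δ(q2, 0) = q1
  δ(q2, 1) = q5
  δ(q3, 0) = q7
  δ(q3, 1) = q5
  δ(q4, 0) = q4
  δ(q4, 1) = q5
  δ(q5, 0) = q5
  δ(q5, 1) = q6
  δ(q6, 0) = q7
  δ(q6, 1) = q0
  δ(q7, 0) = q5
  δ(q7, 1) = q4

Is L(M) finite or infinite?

infinite

State q1 is reachable from the start and can reach an accepting state, and it lies on the cycle q1 → q1.
Traversing that cycle any number of times yields accepted strings of unbounded length, so the language is infinite.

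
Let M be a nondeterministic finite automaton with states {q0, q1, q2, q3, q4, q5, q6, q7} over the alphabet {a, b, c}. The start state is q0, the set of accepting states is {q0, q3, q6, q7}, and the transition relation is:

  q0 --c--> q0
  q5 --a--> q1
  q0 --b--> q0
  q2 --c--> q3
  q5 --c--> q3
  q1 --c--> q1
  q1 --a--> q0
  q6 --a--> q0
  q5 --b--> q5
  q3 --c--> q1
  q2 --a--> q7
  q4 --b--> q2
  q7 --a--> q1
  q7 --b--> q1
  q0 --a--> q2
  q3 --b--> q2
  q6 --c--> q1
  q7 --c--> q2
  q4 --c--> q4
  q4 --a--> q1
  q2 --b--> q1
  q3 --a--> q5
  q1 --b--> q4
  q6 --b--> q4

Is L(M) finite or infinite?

State q0 is reachable from the start and can reach an accepting state, and it lies on the cycle q0 → q0.
Traversing that cycle any number of times yields accepted strings of unbounded length, so the language is infinite.

infinite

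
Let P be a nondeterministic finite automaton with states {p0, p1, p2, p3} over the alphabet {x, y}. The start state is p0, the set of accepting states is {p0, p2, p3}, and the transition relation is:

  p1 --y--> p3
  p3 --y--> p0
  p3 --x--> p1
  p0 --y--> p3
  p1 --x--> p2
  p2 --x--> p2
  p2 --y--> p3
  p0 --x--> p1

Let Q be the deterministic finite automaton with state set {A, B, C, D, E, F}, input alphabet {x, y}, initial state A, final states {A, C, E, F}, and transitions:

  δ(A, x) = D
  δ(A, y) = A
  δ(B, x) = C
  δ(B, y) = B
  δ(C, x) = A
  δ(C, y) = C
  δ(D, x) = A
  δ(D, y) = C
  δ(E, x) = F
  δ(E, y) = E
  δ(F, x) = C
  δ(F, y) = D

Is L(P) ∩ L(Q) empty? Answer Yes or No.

No

The empty string ε is accepted by both P and Q.
Hence L(P) ∩ L(Q) ≠ ∅.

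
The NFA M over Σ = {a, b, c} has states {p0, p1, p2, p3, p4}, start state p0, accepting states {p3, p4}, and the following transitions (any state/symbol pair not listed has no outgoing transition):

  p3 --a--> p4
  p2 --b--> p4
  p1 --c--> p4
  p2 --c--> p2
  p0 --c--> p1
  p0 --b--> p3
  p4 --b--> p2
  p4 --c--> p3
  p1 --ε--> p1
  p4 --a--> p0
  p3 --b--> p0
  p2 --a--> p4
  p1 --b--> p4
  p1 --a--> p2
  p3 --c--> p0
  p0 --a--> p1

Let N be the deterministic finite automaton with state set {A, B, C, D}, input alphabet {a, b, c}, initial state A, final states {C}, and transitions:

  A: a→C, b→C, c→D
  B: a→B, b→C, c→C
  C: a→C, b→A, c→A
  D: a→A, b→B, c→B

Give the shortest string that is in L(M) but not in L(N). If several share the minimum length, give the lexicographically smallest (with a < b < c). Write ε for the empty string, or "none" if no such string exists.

The string ab is accepted by M but not by N.
No shorter string lies in the difference, and ab is the lexicographically first length-2 string in L(M) \ L(N).

ab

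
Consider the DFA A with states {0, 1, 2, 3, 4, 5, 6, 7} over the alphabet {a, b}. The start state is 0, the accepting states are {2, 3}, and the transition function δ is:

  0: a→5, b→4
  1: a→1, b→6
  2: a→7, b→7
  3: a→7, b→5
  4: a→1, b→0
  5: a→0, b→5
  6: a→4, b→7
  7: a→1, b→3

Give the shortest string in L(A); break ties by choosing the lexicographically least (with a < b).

A breadth-first search from 0 reaches an accepting state first via the path 0 → 4 → 1 → 6 → 7 → 3 on input babbb.
No string of length < 5 is accepted (BFS exhausts all shorter strings without reaching an accepting state), and babbb is the lexicographically least accepting string of length 5.

babbb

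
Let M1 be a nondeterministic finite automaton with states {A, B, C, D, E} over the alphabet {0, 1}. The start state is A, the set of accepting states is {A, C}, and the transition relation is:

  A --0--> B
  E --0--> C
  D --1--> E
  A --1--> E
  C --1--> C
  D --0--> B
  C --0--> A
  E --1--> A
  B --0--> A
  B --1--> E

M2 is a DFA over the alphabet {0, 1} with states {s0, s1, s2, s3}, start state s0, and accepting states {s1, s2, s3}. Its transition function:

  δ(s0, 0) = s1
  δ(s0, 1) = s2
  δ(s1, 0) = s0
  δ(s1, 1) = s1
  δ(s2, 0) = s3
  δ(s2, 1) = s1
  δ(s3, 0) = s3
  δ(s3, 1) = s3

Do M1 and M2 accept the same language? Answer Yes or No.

No

The empty string ε is accepted by M1 but rejected by M2.
So L(M1) ≠ L(M2).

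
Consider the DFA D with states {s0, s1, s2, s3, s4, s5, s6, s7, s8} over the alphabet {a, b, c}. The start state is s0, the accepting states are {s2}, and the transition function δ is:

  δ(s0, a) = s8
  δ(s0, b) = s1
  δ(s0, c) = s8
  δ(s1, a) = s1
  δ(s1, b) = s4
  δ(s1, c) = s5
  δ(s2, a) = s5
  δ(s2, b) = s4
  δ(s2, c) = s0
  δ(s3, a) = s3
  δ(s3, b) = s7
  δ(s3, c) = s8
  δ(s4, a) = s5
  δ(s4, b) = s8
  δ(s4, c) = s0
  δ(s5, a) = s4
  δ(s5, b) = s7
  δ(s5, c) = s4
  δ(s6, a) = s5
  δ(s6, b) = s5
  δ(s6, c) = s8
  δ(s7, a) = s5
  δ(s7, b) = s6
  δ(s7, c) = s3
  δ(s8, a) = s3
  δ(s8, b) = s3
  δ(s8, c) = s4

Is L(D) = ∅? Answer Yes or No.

The states reachable from the start state are {s0, s1, s3, s4, s5, s6, s7, s8}.
None of the accepting states {s2} is reachable, so no string is accepted and L(D) = ∅.

Yes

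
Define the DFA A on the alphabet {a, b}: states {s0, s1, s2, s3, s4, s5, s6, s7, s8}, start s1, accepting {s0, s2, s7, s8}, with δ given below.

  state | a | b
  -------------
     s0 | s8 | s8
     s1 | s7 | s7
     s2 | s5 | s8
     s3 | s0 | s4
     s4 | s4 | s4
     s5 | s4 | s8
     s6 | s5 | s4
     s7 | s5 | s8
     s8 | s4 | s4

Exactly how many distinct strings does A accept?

6

The useful subgraph on states {s1, s5, s7, s8} is acyclic, so L(A) is finite; the longest accepting path visits 4 useful states, giving maximum string length 3.
Counting accepting paths from s1 by length: 2 of length 1, 2 of length 2, 2 of length 3. Total 6.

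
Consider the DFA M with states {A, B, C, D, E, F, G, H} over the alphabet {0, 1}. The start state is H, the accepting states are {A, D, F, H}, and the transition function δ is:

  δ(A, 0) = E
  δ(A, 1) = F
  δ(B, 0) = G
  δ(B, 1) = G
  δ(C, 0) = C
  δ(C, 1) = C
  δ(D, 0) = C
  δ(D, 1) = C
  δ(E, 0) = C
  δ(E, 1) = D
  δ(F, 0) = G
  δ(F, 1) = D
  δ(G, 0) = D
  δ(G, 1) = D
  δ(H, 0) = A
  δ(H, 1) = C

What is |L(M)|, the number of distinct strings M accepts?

7

The useful subgraph on states {A, D, E, F, G, H} is acyclic, so L(M) is finite; the longest accepting path visits 5 useful states, giving maximum string length 4.
Counting accepting paths from H by length: 1 of length 0, 1 of length 1, 1 of length 2, 2 of length 3, 2 of length 4. Total 7.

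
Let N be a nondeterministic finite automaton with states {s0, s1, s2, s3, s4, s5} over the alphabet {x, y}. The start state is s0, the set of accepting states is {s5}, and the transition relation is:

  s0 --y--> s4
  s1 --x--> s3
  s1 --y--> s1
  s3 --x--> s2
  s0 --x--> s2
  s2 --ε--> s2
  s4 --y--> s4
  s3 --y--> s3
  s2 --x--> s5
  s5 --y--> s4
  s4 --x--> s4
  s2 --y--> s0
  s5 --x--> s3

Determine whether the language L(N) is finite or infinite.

State s0 is reachable from the start and can reach an accepting state, and it lies on the cycle s0 → s2 → s0.
Traversing that cycle any number of times yields accepted strings of unbounded length, so the language is infinite.

infinite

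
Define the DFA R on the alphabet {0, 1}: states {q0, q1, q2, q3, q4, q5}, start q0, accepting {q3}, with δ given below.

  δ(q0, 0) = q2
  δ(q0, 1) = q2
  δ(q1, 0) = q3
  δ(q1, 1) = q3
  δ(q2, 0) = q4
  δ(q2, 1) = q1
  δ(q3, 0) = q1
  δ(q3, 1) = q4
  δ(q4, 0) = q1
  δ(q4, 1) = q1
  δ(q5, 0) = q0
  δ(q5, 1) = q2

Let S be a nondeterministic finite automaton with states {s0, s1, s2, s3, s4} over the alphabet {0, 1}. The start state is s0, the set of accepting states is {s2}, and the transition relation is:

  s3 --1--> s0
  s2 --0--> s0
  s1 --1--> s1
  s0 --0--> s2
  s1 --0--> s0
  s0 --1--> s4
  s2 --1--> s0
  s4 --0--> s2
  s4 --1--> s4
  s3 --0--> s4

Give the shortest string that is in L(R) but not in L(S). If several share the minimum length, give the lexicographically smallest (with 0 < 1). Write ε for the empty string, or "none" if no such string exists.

The string 011 is accepted by R but not by S.
No shorter string lies in the difference, and 011 is the lexicographically first length-3 string in L(R) \ L(S).

011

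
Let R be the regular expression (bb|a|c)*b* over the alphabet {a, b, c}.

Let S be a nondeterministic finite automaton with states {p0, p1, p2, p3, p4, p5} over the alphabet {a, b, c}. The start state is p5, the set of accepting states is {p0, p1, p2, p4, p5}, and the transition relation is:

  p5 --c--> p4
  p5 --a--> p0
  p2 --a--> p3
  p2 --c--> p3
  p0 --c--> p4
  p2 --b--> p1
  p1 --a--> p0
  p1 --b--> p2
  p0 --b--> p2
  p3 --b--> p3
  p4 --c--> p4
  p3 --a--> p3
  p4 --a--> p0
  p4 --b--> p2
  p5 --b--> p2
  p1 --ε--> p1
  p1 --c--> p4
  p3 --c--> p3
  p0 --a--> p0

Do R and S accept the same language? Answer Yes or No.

Yes

Converting the expression R to a DFA (subset construction, then merging equivalent states) gives the minimal DFA with states {r0, r1, r2}, start state r0, accepting states {r0, r1} and transitions r0: a→r0, b→r1, c→r0; r1: a→r2, b→r0, c→r2; r2: a→r2, b→r2, c→r2.
Exploring the product automaton R × S from the start pair (r0, p5), following both machines on each input symbol, reaches 6 state pairs: (r0, p5), (r0, p0), (r1, p2), (r0, p4), (r2, p3), (r0, p1).
R accepts in {r0, r1} and S accepts in {p0, p1, p2, p4, p5}. In every reachable pair the two components are either both accepting — (r0, p5), (r0, p0), (r1, p2), (r0, p4), (r0, p1) — or both non-accepting, so no string is accepted by exactly one of the machines: L(R) \ L(S) and L(S) \ L(R) are both empty.
Hence every string is accepted by R iff it is accepted by S, and the two languages coincide.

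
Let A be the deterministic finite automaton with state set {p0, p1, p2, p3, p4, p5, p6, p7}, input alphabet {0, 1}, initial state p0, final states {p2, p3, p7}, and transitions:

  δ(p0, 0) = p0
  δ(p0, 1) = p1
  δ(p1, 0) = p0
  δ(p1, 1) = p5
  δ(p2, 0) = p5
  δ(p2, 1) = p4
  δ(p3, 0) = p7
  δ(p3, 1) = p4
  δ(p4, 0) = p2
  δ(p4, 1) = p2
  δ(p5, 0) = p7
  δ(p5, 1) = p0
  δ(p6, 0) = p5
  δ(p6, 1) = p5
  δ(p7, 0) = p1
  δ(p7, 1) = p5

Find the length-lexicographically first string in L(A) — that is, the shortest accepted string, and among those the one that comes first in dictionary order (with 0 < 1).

110

A breadth-first search from p0 reaches an accepting state first via the path p0 → p1 → p5 → p7 on input 110.
No string of length < 3 is accepted (BFS exhausts all shorter strings without reaching an accepting state), and 110 is the lexicographically least accepting string of length 3.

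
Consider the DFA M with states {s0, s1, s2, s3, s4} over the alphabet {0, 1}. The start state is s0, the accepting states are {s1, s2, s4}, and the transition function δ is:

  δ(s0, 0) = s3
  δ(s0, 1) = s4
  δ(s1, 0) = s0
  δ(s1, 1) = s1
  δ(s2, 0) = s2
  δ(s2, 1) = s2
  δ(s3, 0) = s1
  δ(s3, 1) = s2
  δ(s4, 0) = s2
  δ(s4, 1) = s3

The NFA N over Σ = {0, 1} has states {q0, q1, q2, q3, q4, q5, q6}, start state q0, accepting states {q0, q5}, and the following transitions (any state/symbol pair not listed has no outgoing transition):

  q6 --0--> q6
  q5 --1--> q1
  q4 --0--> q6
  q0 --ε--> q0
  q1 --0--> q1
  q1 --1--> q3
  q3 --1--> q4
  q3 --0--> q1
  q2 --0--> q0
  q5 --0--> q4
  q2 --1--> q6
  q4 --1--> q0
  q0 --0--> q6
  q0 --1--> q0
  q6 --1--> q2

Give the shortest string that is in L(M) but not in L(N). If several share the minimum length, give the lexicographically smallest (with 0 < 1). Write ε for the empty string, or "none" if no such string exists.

00

The string 00 is accepted by M but not by N.
No shorter string lies in the difference, and 00 is the lexicographically first length-2 string in L(M) \ L(N).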